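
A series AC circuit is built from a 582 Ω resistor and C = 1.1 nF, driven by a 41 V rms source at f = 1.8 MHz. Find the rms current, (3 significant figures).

69.8 mA

ω = 2πf = 1.131e+07 rad/s
X_C = 1/(ωC) = 80.4 Ω
Z = 582 − j80.4 Ω
|Z| = √(582² + 80.4²) = 588 Ω
I = V/|Z| = 41/588 = 69.8 mA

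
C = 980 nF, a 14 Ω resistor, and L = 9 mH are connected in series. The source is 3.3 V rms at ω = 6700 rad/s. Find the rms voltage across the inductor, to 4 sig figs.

2.138 V

X_L = ωL = 60.30 Ω
X_C = 1/(ωC) = 152.3 Ω
Net reactance X = X_L − X_C = -92.00 Ω
Z = 14.00 − j92.00 Ω
|Z| = √(14.00² + 92.00²) = 93.06 Ω
I = V/|Z| = 35.46 mA
V_L = I·|Z_L| = 0.03546 × 60.30 = 2.138 V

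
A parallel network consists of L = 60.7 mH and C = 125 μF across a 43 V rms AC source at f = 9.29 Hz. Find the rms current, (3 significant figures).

ω = 2πf = 58.37 rad/s
X_L = ωL = 3.54 Ω
X_C = 1/(ωC) = 137 Ω
Parallel: admittances add. Y = 1/(jωL) + jωC
Y = (0 − j0.275) S
|Y| = 0.275 S → |Z| = 1/|Y| = 3.64 Ω, ∠Z = −∠Y = 90.0°
I = V/|Z| = 43/3.64 = 11.8 A

11.8 A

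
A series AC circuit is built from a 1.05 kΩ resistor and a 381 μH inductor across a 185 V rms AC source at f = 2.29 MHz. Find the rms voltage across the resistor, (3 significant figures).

ω = 2πf = 1.439e+07 rad/s
X_L = ωL = 5480 Ω
Z = 1050 + j5480 Ω
|Z| = √(1050² + 5480²) = 5580 Ω
I = V/|Z| = 33.1 mA
V_R = I·|Z_R| = 0.0331 × 1050 = 34.8 V

34.8 V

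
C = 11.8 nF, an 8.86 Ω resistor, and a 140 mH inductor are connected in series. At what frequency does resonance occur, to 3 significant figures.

ω₀ = 1/√(LC) = 1/√(0.14 × 1.18e-08) = 24600 rad/s
f₀ = ω₀/(2π) = 3.92 kHz

3.92 kHz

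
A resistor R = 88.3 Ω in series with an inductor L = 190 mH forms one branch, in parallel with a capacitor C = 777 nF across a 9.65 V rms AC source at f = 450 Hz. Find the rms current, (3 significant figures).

4.69 mA

ω = 2πf = 2827 rad/s
X_L = ωL = 537 Ω
X_C = 1/(ωC) = 455 Ω
Branch 1 (R+jX_L): Z₁ = 88.3 + j537 Ω, |Z₁| = 544 Ω
Branch 2 (−jX_C): Z₂ = −j455 Ω
Parallel: Z = Z₁Z₂/(Z₁+Z₂), |Z| = 2060 Ω, ∠Z = -52.2°
I = V/|Z| = 9.65/2060 = 4.69 mA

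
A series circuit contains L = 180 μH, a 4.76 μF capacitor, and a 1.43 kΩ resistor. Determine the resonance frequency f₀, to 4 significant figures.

ω₀ = 1/√(LC) = 1/√(0.00018 × 4.76e-06) = 34160 rad/s
f₀ = ω₀/(2π) = 5.437 kHz

5.437 kHz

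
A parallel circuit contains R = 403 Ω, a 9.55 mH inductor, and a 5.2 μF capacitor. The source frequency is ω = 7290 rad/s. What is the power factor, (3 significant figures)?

X_L = ωL = 69.6 Ω
X_C = 1/(ωC) = 26.4 Ω
Parallel: admittances add. Y = 1/R + 1/(jωL) + jωC
Y = (0.00248 + j0.0235) S
|Y| = 0.0237 S → |Z| = 1/|Y| = 42.2 Ω, ∠Z = −∠Y = -84.0°
cos φ = cos(-84.0°) = 0.105

0.105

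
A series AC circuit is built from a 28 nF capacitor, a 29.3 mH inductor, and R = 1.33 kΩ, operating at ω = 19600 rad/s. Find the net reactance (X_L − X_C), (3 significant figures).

X_L = ωL = 574 Ω
X_C = 1/(ωC) = 1820 Ω
X = 574 − 1820 = -1250 Ω

-1250 Ω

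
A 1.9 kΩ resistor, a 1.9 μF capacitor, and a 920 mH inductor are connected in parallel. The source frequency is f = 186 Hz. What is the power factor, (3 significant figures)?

ω = 2πf = 1169 rad/s
X_L = ωL = 1080 Ω
X_C = 1/(ωC) = 450 Ω
Parallel: admittances add. Y = 1/R + 1/(jωL) + jωC
Y = (0.000526 + j0.00129) S
|Y| = 0.00139 S → |Z| = 1/|Y| = 718 Ω, ∠Z = −∠Y = -67.8°
cos φ = cos(-67.8°) = 0.378

0.378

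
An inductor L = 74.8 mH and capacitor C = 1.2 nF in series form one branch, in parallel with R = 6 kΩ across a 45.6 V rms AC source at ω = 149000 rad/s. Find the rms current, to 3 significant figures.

11.2 mA

X_L = ωL = 11100 Ω
X_C = 1/(ωC) = 5590 Ω
Branch 1: Z₁ = R = 6000 Ω
Branch 2 (series LC): Z₂ = j(X_L − X_C) = j5550 Ω
Parallel: Z = Z₁Z₂/(Z₁+Z₂), |Z| = 4080 Ω, ∠Z = 47.2°
I = V/|Z| = 45.6/4080 = 11.2 mA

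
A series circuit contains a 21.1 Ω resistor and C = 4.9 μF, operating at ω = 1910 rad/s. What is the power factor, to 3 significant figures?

X_C = 1/(ωC) = 107 Ω
Z = 21.1 − j107 Ω
|Z| = √(21.1² + 107²) = 109 Ω
∠Z = arctan(-107/21.1) = -78.8°
cos φ = cos(-78.8°) = 0.194

0.194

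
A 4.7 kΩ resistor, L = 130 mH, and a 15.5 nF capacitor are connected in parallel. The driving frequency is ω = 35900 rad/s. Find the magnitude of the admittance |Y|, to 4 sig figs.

402.9 μS

X_L = ωL = 4667 Ω
X_C = 1/(ωC) = 1797 Ω
Parallel: admittances add. Y = 1/R + 1/(jωL) + jωC
Y = (0.0002128 + j0.0003422) S
|Y| = 0.0004029 S → |Z| = 1/|Y| = 2482 Ω, ∠Z = −∠Y = -58.13°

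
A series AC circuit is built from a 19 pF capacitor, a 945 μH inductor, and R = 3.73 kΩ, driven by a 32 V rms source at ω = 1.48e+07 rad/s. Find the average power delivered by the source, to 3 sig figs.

31.1 mW

X_L = ωL = 14000 Ω
X_C = 1/(ωC) = 3560 Ω
Net reactance X = X_L − X_C = 10400 Ω
Z = 3730 + j10400 Ω
|Z| = √(3730² + 10400²) = 11100 Ω
∠Z = arctan(10400/3730) = 70.3°
I = V/|Z| = 2.89 mA
P = VI cos φ = 32 × 0.00289 × cos(70.3°) = 31.1 mW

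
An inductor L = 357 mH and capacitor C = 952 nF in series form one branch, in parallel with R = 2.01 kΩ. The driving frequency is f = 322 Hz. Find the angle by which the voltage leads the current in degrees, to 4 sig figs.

ω = 2πf = 2023 rad/s
X_L = ωL = 722.3 Ω
X_C = 1/(ωC) = 519.2 Ω
Branch 1: Z₁ = R = 2010 Ω
Branch 2 (series LC): Z₂ = j(X_L − X_C) = j203.1 Ω
Parallel: Z = Z₁Z₂/(Z₁+Z₂), |Z| = 202.1 Ω, ∠Z = 84.23°

84.23°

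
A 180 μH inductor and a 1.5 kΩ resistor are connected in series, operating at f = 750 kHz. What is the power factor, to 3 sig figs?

0.870

ω = 2πf = 4.712e+06 rad/s
X_L = ωL = 848 Ω
Z = 1500 + j848 Ω
|Z| = √(1500² + 848²) = 1720 Ω
∠Z = arctan(848/1500) = 29.5°
cos φ = cos(29.5°) = 0.870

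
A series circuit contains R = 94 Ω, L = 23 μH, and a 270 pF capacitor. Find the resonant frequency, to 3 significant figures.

ω₀ = 1/√(LC) = 1/√(2.3e-05 × 2.7e-10) = 1.269e+07 rad/s
f₀ = ω₀/(2π) = 2.02 MHz

2.02 MHz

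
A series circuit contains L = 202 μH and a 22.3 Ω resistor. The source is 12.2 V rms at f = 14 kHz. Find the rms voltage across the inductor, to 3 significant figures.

ω = 2πf = 87960 rad/s
X_L = ωL = 17.8 Ω
Z = 22.3 + j17.8 Ω
|Z| = √(22.3² + 17.8²) = 28.5 Ω
I = V/|Z| = 428 mA
V_L = I·|Z_L| = 0.428 × 17.8 = 7.60 V

7.60 V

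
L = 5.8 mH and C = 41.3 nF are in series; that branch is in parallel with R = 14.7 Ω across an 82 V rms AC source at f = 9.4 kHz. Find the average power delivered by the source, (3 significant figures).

457 W

ω = 2πf = 59060 rad/s
X_L = ωL = 343 Ω
X_C = 1/(ωC) = 410 Ω
Branch 1: Z₁ = R = 14.7 Ω
Branch 2 (series LC): Z₂ = j(X_L − X_C) = −j67.4 Ω
Parallel: Z = Z₁Z₂/(Z₁+Z₂), |Z| = 14.4 Ω, ∠Z = -12.3°
I = V/|Z| = 5.71 A
P = VI cos φ = 82 × 5.71 × cos(-12.3°) = 457 W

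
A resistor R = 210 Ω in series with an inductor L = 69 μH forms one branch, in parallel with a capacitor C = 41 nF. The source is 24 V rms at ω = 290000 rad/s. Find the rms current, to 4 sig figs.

X_L = ωL = 20.01 Ω
X_C = 1/(ωC) = 84.10 Ω
Branch 1 (R+jX_L): Z₁ = 210.0 + j20.01 Ω, |Z₁| = 211.0 Ω
Branch 2 (−jX_C): Z₂ = −j84.10 Ω
Parallel: Z = Z₁Z₂/(Z₁+Z₂), |Z| = 80.81 Ω, ∠Z = -67.58°
I = V/|Z| = 24/80.81 = 297.0 mA

297.0 mA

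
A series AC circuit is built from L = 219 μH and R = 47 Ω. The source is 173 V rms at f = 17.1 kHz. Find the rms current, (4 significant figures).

3.291 A

ω = 2πf = 107400 rad/s
X_L = ωL = 23.53 Ω
Z = 47.00 + j23.53 Ω
|Z| = √(47.00² + 23.53²) = 52.56 Ω
I = V/|Z| = 173/52.56 = 3.291 A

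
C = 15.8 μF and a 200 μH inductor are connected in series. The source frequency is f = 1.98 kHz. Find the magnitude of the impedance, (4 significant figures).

2.599 Ω

ω = 2πf = 12440 rad/s
X_L = ωL = 2.488 Ω
X_C = 1/(ωC) = 5.087 Ω
Net reactance X = X_L − X_C = -2.599 Ω
Z = − j2.599 Ω
|Z| = √(0² + 2.599²) = 2.599 Ω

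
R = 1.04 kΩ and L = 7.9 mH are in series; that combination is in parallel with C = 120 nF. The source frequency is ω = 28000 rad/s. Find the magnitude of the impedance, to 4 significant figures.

X_L = ωL = 221.2 Ω
X_C = 1/(ωC) = 297.6 Ω
Branch 1 (R+jX_L): Z₁ = 1040 + j221.2 Ω, |Z₁| = 1063 Ω
Branch 2 (−jX_C): Z₂ = −j297.6 Ω
Parallel: Z = Z₁Z₂/(Z₁+Z₂), |Z| = 303.5 Ω, ∠Z = -73.79°

303.5 Ω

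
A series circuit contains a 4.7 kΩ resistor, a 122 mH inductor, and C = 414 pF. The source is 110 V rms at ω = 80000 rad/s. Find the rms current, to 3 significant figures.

X_L = ωL = 9760 Ω
X_C = 1/(ωC) = 30200 Ω
Net reactance X = X_L − X_C = -20400 Ω
Z = 4700 − j20400 Ω
|Z| = √(4700² + 20400²) = 21000 Ω
I = V/|Z| = 110/21000 = 5.25 mA

5.25 mA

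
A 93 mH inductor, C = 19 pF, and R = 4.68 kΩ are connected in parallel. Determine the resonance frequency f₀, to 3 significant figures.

ω₀ = 1/√(LC) = 1/√(0.093 × 1.9e-11) = 752300 rad/s
f₀ = ω₀/(2π) = 120 kHz

120 kHz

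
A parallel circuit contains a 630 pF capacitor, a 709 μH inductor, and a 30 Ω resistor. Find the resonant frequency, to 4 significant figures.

ω₀ = 1/√(LC) = 1/√(0.000709 × 6.3e-10) = 1.496e+06 rad/s
f₀ = ω₀/(2π) = 238.1 kHz

238.1 kHz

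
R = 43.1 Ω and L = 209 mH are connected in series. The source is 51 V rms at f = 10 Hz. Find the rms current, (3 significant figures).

1.13 A

ω = 2πf = 62.83 rad/s
X_L = ωL = 13.1 Ω
Z = 43.1 + j13.1 Ω
|Z| = √(43.1² + 13.1²) = 45.1 Ω
I = V/|Z| = 51/45.1 = 1.13 A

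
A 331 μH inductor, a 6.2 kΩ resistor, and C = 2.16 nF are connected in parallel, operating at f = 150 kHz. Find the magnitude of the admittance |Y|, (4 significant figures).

1.181 mS

ω = 2πf = 942500 rad/s
X_L = ωL = 312.0 Ω
X_C = 1/(ωC) = 491.2 Ω
Parallel: admittances add. Y = 1/R + 1/(jωL) + jωC
Y = (0.0001613 − j0.001170) S
|Y| = 0.001181 S → |Z| = 1/|Y| = 846.8 Ω, ∠Z = −∠Y = 82.15°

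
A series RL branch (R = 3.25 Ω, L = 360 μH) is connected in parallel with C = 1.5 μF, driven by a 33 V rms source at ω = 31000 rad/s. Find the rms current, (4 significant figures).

1.432 A

X_L = ωL = 11.16 Ω
X_C = 1/(ωC) = 21.51 Ω
Branch 1 (R+jX_L): Z₁ = 3.250 + j11.16 Ω, |Z₁| = 11.62 Ω
Branch 2 (−jX_C): Z₂ = −j21.51 Ω
Parallel: Z = Z₁Z₂/(Z₁+Z₂), |Z| = 23.05 Ω, ∠Z = 56.32°
I = V/|Z| = 33/23.05 = 1.432 A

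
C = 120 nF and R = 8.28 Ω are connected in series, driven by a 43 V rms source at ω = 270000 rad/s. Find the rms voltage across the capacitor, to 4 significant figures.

41.53 V

X_C = 1/(ωC) = 30.86 Ω
Z = 8.280 − j30.86 Ω
|Z| = √(8.280² + 30.86²) = 31.96 Ω
I = V/|Z| = 1.346 A
V_C = I·|Z_C| = 1.346 × 30.86 = 41.53 V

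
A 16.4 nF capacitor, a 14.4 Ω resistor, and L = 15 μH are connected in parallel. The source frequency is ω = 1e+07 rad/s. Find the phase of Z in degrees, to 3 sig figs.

X_L = ωL = 150 Ω
X_C = 1/(ωC) = 6.10 Ω
Parallel: admittances add. Y = 1/R + 1/(jωL) + jωC
Y = (0.0694 + j0.157) S
|Y| = 0.172 S → |Z| = 1/|Y| = 5.81 Ω, ∠Z = −∠Y = -66.2°

-66.2°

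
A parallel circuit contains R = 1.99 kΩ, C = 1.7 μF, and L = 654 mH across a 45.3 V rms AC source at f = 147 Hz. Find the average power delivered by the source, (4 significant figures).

ω = 2πf = 923.6 rad/s
X_L = ωL = 604.1 Ω
X_C = 1/(ωC) = 636.9 Ω
Parallel: admittances add. Y = 1/R + 1/(jωL) + jωC
Y = (0.0005025 − j8.532e-05) S
|Y| = 0.0005097 S → |Z| = 1/|Y| = 1962 Ω, ∠Z = −∠Y = 9.636°
I = V/|Z| = 23.09 mA
P = VI cos φ = 45.3 × 0.02309 × cos(9.636°) = 1.031 W

1.031 W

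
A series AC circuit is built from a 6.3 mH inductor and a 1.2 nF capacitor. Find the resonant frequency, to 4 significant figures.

ω₀ = 1/√(LC) = 1/√(0.0063 × 1.2e-09) = 363700 rad/s
f₀ = ω₀/(2π) = 57.88 kHz

57.88 kHz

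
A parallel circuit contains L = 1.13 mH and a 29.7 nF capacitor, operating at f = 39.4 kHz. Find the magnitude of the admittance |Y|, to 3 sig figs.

ω = 2πf = 247600 rad/s
X_L = ωL = 280 Ω
X_C = 1/(ωC) = 136 Ω
Parallel: admittances add. Y = 1/(jωL) + jωC
Y = (0 + j0.00378) S
|Y| = 0.00378 S → |Z| = 1/|Y| = 265 Ω, ∠Z = −∠Y = -90.0°

3.78 mS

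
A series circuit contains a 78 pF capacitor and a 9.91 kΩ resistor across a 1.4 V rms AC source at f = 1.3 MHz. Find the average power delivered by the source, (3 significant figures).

ω = 2πf = 8.168e+06 rad/s
X_C = 1/(ωC) = 1570 Ω
Z = 9910 − j1570 Ω
|Z| = √(9910² + 1570²) = 10000 Ω
∠Z = arctan(-1570/9910) = -9.00°
I = V/|Z| = 140 μA
P = VI cos φ = 1.4 × 0.000140 × cos(-9.00°) = 193 μW

193 μW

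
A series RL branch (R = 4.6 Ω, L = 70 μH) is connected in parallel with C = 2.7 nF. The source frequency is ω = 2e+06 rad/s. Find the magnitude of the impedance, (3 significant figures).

X_L = ωL = 140 Ω
X_C = 1/(ωC) = 185 Ω
Branch 1 (R+jX_L): Z₁ = 4.60 + j140 Ω, |Z₁| = 140 Ω
Branch 2 (−jX_C): Z₂ = −j185 Ω
Parallel: Z = Z₁Z₂/(Z₁+Z₂), |Z| = 571 Ω, ∠Z = 82.3°

571 Ω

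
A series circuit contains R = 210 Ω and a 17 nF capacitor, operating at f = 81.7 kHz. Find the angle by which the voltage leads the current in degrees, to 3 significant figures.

-28.6°

ω = 2πf = 513300 rad/s
X_C = 1/(ωC) = 115 Ω
Z = 210 − j115 Ω
|Z| = √(210² + 115²) = 239 Ω
∠Z = arctan(-115/210) = -28.6°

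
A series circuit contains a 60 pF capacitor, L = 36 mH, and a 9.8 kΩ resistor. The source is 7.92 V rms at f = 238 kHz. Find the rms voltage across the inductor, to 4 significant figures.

9.735 V

ω = 2πf = 1.495e+06 rad/s
X_L = ωL = 53830 Ω
X_C = 1/(ωC) = 11150 Ω
Net reactance X = X_L − X_C = 42690 Ω
Z = 9800 + j42690 Ω
|Z| = √(9800² + 42690²) = 43800 Ω
I = V/|Z| = 180.8 μA
V_L = I·|Z_L| = 0.0001808 × 53830 = 9.735 V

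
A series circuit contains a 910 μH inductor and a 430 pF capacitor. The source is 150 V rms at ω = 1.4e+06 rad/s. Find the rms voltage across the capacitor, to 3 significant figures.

X_L = ωL = 1270 Ω
X_C = 1/(ωC) = 1660 Ω
Net reactance X = X_L − X_C = -387 Ω
Z = − j387 Ω
|Z| = √(0² + 387²) = 387 Ω
I = V/|Z| = 387 mA
V_C = I·|Z_C| = 0.387 × 1660 = 644 V

644 V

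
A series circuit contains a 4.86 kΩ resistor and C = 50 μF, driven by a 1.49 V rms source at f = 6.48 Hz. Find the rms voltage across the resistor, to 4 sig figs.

ω = 2πf = 40.72 rad/s
X_C = 1/(ωC) = 491.2 Ω
Z = 4860 − j491.2 Ω
|Z| = √(4860² + 491.2²) = 4885 Ω
I = V/|Z| = 305.0 μA
V_R = I·|Z_R| = 0.0003050 × 4860 = 1.482 V

1.482 V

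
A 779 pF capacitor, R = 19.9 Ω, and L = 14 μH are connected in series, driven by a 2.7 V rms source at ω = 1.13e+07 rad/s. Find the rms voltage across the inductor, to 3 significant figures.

8.75 V

X_L = ωL = 158 Ω
X_C = 1/(ωC) = 114 Ω
Net reactance X = X_L − X_C = 44.6 Ω
Z = 19.9 + j44.6 Ω
|Z| = √(19.9² + 44.6²) = 48.8 Ω
I = V/|Z| = 55.3 mA
V_L = I·|Z_L| = 0.0553 × 158 = 8.75 V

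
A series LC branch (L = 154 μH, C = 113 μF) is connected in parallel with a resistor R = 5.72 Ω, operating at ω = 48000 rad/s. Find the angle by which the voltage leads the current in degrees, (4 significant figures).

X_L = ωL = 7.392 Ω
X_C = 1/(ωC) = 0.1844 Ω
Branch 1: Z₁ = R = 5.720 Ω
Branch 2 (series LC): Z₂ = j(X_L − X_C) = j7.208 Ω
Parallel: Z = Z₁Z₂/(Z₁+Z₂), |Z| = 4.481 Ω, ∠Z = 38.44°

38.44°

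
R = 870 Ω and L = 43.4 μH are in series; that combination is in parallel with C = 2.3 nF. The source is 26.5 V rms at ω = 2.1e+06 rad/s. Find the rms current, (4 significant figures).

128.4 mA

X_L = ωL = 91.14 Ω
X_C = 1/(ωC) = 207.0 Ω
Branch 1 (R+jX_L): Z₁ = 870.0 + j91.14 Ω, |Z₁| = 874.8 Ω
Branch 2 (−jX_C): Z₂ = −j207.0 Ω
Parallel: Z = Z₁Z₂/(Z₁+Z₂), |Z| = 206.3 Ω, ∠Z = -76.43°
I = V/|Z| = 26.5/206.3 = 128.4 mA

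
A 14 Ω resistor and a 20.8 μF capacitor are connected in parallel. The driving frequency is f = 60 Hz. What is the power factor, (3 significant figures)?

ω = 2πf = 377.0 rad/s
X_C = 1/(ωC) = 128 Ω
Parallel: admittances add. Y = 1/R + jωC
Y = (0.0714 + j0.00784) S
|Y| = 0.0719 S → |Z| = 1/|Y| = 13.9 Ω, ∠Z = −∠Y = -6.26°
cos φ = cos(-6.26°) = 0.994

0.994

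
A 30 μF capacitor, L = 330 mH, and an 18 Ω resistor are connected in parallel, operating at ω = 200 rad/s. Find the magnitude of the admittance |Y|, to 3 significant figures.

56.3 mS

X_L = ωL = 66.0 Ω
X_C = 1/(ωC) = 167 Ω
Parallel: admittances add. Y = 1/R + 1/(jωL) + jωC
Y = (0.0556 − j0.00915) S
|Y| = 0.0563 S → |Z| = 1/|Y| = 17.8 Ω, ∠Z = −∠Y = 9.35°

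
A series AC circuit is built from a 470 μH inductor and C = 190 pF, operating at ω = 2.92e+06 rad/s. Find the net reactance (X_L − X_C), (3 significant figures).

X_L = ωL = 1370 Ω
X_C = 1/(ωC) = 1800 Ω
X = 1370 − 1800 = -430 Ω

-430 Ω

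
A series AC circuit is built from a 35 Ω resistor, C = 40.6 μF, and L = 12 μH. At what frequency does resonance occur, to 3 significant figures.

ω₀ = 1/√(LC) = 1/√(1.2e-05 × 4.06e-05) = 45310 rad/s
f₀ = ω₀/(2π) = 7.21 kHz

7.21 kHz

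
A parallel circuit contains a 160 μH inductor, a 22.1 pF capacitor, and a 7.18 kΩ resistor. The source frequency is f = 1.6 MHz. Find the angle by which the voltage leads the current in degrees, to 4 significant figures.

ω = 2πf = 1.005e+07 rad/s
X_L = ωL = 1608 Ω
X_C = 1/(ωC) = 4501 Ω
Parallel: admittances add. Y = 1/R + 1/(jωL) + jωC
Y = (0.0001393 − j0.0003995) S
|Y| = 0.0004231 S → |Z| = 1/|Y| = 2363 Ω, ∠Z = −∠Y = 70.78°

70.78°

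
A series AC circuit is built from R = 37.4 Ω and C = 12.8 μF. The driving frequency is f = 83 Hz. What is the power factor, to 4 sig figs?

ω = 2πf = 521.5 rad/s
X_C = 1/(ωC) = 149.8 Ω
Z = 37.40 − j149.8 Ω
|Z| = √(37.40² + 149.8²) = 154.4 Ω
∠Z = arctan(-149.8/37.40) = -75.98°
cos φ = cos(-75.98°) = 0.2422

0.2422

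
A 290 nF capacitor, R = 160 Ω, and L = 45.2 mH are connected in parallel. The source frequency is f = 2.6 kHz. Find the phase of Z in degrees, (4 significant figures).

-28.43°

ω = 2πf = 16340 rad/s
X_L = ωL = 738.4 Ω
X_C = 1/(ωC) = 211.1 Ω
Parallel: admittances add. Y = 1/R + 1/(jωL) + jωC
Y = (0.006250 + j0.003383) S
|Y| = 0.007107 S → |Z| = 1/|Y| = 140.7 Ω, ∠Z = −∠Y = -28.43°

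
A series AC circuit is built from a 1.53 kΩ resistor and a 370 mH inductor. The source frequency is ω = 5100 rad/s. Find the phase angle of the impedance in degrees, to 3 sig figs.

X_L = ωL = 1890 Ω
Z = 1530 + j1890 Ω
|Z| = √(1530² + 1890²) = 2430 Ω
∠Z = arctan(1890/1530) = 51.0°

51.0°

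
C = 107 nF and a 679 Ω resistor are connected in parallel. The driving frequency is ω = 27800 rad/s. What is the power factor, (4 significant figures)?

X_C = 1/(ωC) = 336.2 Ω
Parallel: admittances add. Y = 1/R + jωC
Y = (0.001473 + j0.002975) S
|Y| = 0.003319 S → |Z| = 1/|Y| = 301.3 Ω, ∠Z = −∠Y = -63.66°
cos φ = cos(-63.66°) = 0.4437

0.4437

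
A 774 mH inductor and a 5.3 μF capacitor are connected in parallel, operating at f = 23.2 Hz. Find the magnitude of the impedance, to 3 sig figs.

ω = 2πf = 145.8 rad/s
X_L = ωL = 113 Ω
X_C = 1/(ωC) = 1290 Ω
Parallel: admittances add. Y = 1/(jωL) + jωC
Y = (0 − j0.00809) S
|Y| = 0.00809 S → |Z| = 1/|Y| = 124 Ω, ∠Z = −∠Y = 90.0°

124 Ω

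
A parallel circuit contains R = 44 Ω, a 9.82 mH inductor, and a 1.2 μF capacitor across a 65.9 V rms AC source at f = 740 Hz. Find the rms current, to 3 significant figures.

ω = 2πf = 4650 rad/s
X_L = ωL = 45.7 Ω
X_C = 1/(ωC) = 179 Ω
Parallel: admittances add. Y = 1/R + 1/(jωL) + jωC
Y = (0.0227 − j0.0163) S
|Y| = 0.0280 S → |Z| = 1/|Y| = 35.7 Ω, ∠Z = −∠Y = 35.7°
I = V/|Z| = 65.9/35.7 = 1.84 A

1.84 A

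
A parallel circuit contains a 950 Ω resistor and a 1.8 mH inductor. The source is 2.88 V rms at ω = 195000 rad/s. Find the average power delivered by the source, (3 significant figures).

X_L = ωL = 351 Ω
Parallel: admittances add. Y = 1/R + 1/(jωL)
Y = (0.00105 − j0.00285) S
|Y| = 0.00304 S → |Z| = 1/|Y| = 329 Ω, ∠Z = −∠Y = 69.7°
I = V/|Z| = 8.75 mA
P = VI cos φ = 2.88 × 0.00875 × cos(69.7°) = 8.73 mW

8.73 mW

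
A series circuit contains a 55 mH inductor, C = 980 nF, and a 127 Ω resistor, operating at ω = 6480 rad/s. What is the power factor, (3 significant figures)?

X_L = ωL = 356 Ω
X_C = 1/(ωC) = 157 Ω
Net reactance X = X_L − X_C = 199 Ω
Z = 127 + j199 Ω
|Z| = √(127² + 199²) = 236 Ω
∠Z = arctan(199/127) = 57.4°
cos φ = cos(57.4°) = 0.538

0.538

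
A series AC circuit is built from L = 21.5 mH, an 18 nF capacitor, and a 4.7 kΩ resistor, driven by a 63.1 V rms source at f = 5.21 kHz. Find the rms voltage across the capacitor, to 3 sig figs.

ω = 2πf = 32740 rad/s
X_L = ωL = 704 Ω
X_C = 1/(ωC) = 1700 Ω
Net reactance X = X_L − X_C = -993 Ω
Z = 4700 − j993 Ω
|Z| = √(4700² + 993²) = 4800 Ω
I = V/|Z| = 13.1 mA
V_C = I·|Z_C| = 0.0131 × 1700 = 22.3 V

22.3 V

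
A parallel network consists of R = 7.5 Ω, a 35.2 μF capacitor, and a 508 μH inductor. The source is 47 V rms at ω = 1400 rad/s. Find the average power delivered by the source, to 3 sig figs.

295 W

X_L = ωL = 0.711 Ω
X_C = 1/(ωC) = 20.3 Ω
Parallel: admittances add. Y = 1/R + 1/(jωL) + jωC
Y = (0.133 − j1.36) S
|Y| = 1.36 S → |Z| = 1/|Y| = 0.733 Ω, ∠Z = −∠Y = 84.4°
I = V/|Z| = 64.1 A
P = VI cos φ = 47 × 64.1 × cos(84.4°) = 295 W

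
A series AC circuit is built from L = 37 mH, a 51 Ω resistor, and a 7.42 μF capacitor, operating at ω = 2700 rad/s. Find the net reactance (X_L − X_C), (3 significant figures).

X_L = ωL = 99.9 Ω
X_C = 1/(ωC) = 49.9 Ω
X = 99.9 − 49.9 = 50.0 Ω

50.0 Ω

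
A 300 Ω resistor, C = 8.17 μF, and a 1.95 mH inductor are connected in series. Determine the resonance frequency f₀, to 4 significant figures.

ω₀ = 1/√(LC) = 1/√(0.00195 × 8.17e-06) = 7923 rad/s
f₀ = ω₀/(2π) = 1.261 kHz

1.261 kHz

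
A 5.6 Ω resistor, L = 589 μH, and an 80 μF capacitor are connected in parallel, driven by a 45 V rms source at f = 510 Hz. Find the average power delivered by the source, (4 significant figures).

ω = 2πf = 3204 rad/s
X_L = ωL = 1.887 Ω
X_C = 1/(ωC) = 3.901 Ω
Parallel: admittances add. Y = 1/R + 1/(jωL) + jωC
Y = (0.1786 − j0.2735) S
|Y| = 0.3266 S → |Z| = 1/|Y| = 3.062 Ω, ∠Z = −∠Y = 56.86°
I = V/|Z| = 14.70 A
P = VI cos φ = 45 × 14.70 × cos(56.86°) = 361.6 W

361.6 W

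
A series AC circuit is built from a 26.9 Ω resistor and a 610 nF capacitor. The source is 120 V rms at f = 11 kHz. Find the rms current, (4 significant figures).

3.346 A

ω = 2πf = 69120 rad/s
X_C = 1/(ωC) = 23.72 Ω
Z = 26.90 − j23.72 Ω
|Z| = √(26.90² + 23.72²) = 35.86 Ω
I = V/|Z| = 120/35.86 = 3.346 A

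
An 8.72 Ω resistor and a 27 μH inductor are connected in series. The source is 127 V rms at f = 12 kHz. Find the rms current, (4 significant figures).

14.18 A

ω = 2πf = 75400 rad/s
X_L = ωL = 2.036 Ω
Z = 8.720 + j2.036 Ω
|Z| = √(8.720² + 2.036²) = 8.954 Ω
I = V/|Z| = 127/8.954 = 14.18 A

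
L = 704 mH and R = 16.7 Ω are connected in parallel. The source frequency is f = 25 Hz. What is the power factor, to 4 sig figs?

ω = 2πf = 157.1 rad/s
X_L = ωL = 110.6 Ω
Parallel: admittances add. Y = 1/R + 1/(jωL)
Y = (0.05988 − j0.009043) S
|Y| = 0.06056 S → |Z| = 1/|Y| = 16.51 Ω, ∠Z = −∠Y = 8.588°
cos φ = cos(8.588°) = 0.9888

0.9888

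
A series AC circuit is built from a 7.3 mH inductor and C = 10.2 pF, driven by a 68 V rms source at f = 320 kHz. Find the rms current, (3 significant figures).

ω = 2πf = 2.011e+06 rad/s
X_L = ωL = 14700 Ω
X_C = 1/(ωC) = 48800 Ω
Net reactance X = X_L − X_C = -34100 Ω
Z = − j34100 Ω
|Z| = √(0² + 34100²) = 34100 Ω
I = V/|Z| = 68/34100 = 2.00 mA

2.00 mA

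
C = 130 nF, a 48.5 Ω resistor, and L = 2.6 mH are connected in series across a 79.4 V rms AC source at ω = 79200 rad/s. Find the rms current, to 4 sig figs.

666.6 mA

X_L = ωL = 205.9 Ω
X_C = 1/(ωC) = 97.13 Ω
Net reactance X = X_L − X_C = 108.8 Ω
Z = 48.50 + j108.8 Ω
|Z| = √(48.50² + 108.8²) = 119.1 Ω
I = V/|Z| = 79.4/119.1 = 666.6 mA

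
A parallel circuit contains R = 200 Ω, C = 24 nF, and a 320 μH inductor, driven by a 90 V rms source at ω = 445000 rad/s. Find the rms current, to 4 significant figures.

557.5 mA

X_L = ωL = 142.4 Ω
X_C = 1/(ωC) = 93.63 Ω
Parallel: admittances add. Y = 1/R + 1/(jωL) + jωC
Y = (0.005000 + j0.003658) S
|Y| = 0.006195 S → |Z| = 1/|Y| = 161.4 Ω, ∠Z = −∠Y = -36.19°
I = V/|Z| = 90/161.4 = 557.5 mA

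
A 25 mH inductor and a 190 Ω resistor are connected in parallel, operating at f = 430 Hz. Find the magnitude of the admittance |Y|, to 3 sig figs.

ω = 2πf = 2702 rad/s
X_L = ωL = 67.5 Ω
Parallel: admittances add. Y = 1/R + 1/(jωL)
Y = (0.00526 − j0.0148) S
|Y| = 0.0157 S → |Z| = 1/|Y| = 63.6 Ω, ∠Z = −∠Y = 70.4°

15.7 mS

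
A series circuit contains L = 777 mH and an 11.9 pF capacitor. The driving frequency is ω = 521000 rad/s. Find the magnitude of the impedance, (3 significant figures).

X_L = ωL = 405000 Ω
X_C = 1/(ωC) = 161000 Ω
Net reactance X = X_L − X_C = 244000 Ω
Z = j244000 Ω
|Z| = √(0² + 244000²) = 244000 Ω

244000 Ω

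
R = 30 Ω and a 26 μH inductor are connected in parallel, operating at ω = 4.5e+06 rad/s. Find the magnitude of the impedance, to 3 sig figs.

29.1 Ω

X_L = ωL = 117 Ω
Parallel: admittances add. Y = 1/R + 1/(jωL)
Y = (0.0333 − j0.00855) S
|Y| = 0.0344 S → |Z| = 1/|Y| = 29.1 Ω, ∠Z = −∠Y = 14.4°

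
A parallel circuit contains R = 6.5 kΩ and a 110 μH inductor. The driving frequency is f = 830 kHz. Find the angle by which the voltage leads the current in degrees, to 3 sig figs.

ω = 2πf = 5.215e+06 rad/s
X_L = ωL = 574 Ω
Parallel: admittances add. Y = 1/R + 1/(jωL)
Y = (0.000154 − j0.00174) S
|Y| = 0.00175 S → |Z| = 1/|Y| = 571 Ω, ∠Z = −∠Y = 85.0°

85.0°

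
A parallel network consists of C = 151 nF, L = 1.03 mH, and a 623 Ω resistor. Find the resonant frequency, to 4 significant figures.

ω₀ = 1/√(LC) = 1/√(0.00103 × 1.51e-07) = 80180 rad/s
f₀ = ω₀/(2π) = 12.76 kHz

12.76 kHz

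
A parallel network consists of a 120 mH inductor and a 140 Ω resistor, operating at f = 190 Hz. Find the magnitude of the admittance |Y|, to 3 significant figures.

ω = 2πf = 1194 rad/s
X_L = ωL = 143 Ω
Parallel: admittances add. Y = 1/R + 1/(jωL)
Y = (0.00714 − j0.00698) S
|Y| = 0.00999 S → |Z| = 1/|Y| = 100 Ω, ∠Z = −∠Y = 44.3°

9.99 mS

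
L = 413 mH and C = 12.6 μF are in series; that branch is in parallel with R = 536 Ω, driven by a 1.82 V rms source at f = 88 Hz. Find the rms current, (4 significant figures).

21.72 mA

ω = 2πf = 552.9 rad/s
X_L = ωL = 228.4 Ω
X_C = 1/(ωC) = 143.5 Ω
Branch 1: Z₁ = R = 536.0 Ω
Branch 2 (series LC): Z₂ = j(X_L − X_C) = j84.82 Ω
Parallel: Z = Z₁Z₂/(Z₁+Z₂), |Z| = 83.78 Ω, ∠Z = 81.01°
I = V/|Z| = 1.82/83.78 = 21.72 mA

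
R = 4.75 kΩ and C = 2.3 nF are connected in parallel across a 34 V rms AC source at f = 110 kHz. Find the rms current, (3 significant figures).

ω = 2πf = 691200 rad/s
X_C = 1/(ωC) = 629 Ω
Parallel: admittances add. Y = 1/R + jωC
Y = (0.000211 + j0.00159) S
|Y| = 0.00160 S → |Z| = 1/|Y| = 624 Ω, ∠Z = −∠Y = -82.5°
I = V/|Z| = 34/624 = 54.5 mA

54.5 mA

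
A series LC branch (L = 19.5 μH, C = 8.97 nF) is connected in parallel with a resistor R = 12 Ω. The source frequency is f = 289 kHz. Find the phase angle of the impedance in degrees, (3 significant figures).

ω = 2πf = 1.816e+06 rad/s
X_L = ωL = 35.4 Ω
X_C = 1/(ωC) = 61.4 Ω
Branch 1: Z₁ = R = 12.0 Ω
Branch 2 (series LC): Z₂ = j(X_L − X_C) = −j26.0 Ω
Parallel: Z = Z₁Z₂/(Z₁+Z₂), |Z| = 10.9 Ω, ∠Z = -24.8°

-24.8°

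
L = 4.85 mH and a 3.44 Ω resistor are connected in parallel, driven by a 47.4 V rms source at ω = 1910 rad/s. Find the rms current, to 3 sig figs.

14.7 A

X_L = ωL = 9.26 Ω
Parallel: admittances add. Y = 1/R + 1/(jωL)
Y = (0.291 − j0.108) S
|Y| = 0.310 S → |Z| = 1/|Y| = 3.22 Ω, ∠Z = −∠Y = 20.4°
I = V/|Z| = 47.4/3.22 = 14.7 A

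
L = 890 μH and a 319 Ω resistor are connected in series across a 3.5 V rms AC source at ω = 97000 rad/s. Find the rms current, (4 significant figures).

X_L = ωL = 86.33 Ω
Z = 319.0 + j86.33 Ω
|Z| = √(319.0² + 86.33²) = 330.5 Ω
I = V/|Z| = 3.5/330.5 = 10.59 mA

10.59 mA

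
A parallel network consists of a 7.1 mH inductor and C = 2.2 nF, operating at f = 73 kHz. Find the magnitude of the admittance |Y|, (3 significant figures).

702 μS

ω = 2πf = 458700 rad/s
X_L = ωL = 3260 Ω
X_C = 1/(ωC) = 991 Ω
Parallel: admittances add. Y = 1/(jωL) + jωC
Y = (0 + j0.000702) S
|Y| = 0.000702 S → |Z| = 1/|Y| = 1420 Ω, ∠Z = −∠Y = -90.0°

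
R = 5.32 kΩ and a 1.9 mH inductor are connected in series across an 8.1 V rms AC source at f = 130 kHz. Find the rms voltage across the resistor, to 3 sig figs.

ω = 2πf = 816800 rad/s
X_L = ωL = 1550 Ω
Z = 5320 + j1550 Ω
|Z| = √(5320² + 1550²) = 5540 Ω
I = V/|Z| = 1.46 mA
V_R = I·|Z_R| = 0.00146 × 5320 = 7.78 V

7.78 V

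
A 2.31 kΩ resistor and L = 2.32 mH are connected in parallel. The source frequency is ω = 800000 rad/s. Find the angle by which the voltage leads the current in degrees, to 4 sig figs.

X_L = ωL = 1856 Ω
Parallel: admittances add. Y = 1/R + 1/(jωL)
Y = (0.0004329 − j0.0005388) S
|Y| = 0.0006912 S → |Z| = 1/|Y| = 1447 Ω, ∠Z = −∠Y = 51.22°

51.22°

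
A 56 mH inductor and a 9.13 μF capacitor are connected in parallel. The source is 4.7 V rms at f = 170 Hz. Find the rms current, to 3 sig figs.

ω = 2πf = 1068 rad/s
X_L = ωL = 59.8 Ω
X_C = 1/(ωC) = 103 Ω
Parallel: admittances add. Y = 1/(jωL) + jωC
Y = (0 − j0.00697) S
|Y| = 0.00697 S → |Z| = 1/|Y| = 144 Ω, ∠Z = −∠Y = 90.0°
I = V/|Z| = 4.7/144 = 32.7 mA

32.7 mA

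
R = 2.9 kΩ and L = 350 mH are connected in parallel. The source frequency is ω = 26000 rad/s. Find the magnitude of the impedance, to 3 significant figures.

2760 Ω

X_L = ωL = 9100 Ω
Parallel: admittances add. Y = 1/R + 1/(jωL)
Y = (0.000345 − j0.000110) S
|Y| = 0.000362 S → |Z| = 1/|Y| = 2760 Ω, ∠Z = −∠Y = 17.7°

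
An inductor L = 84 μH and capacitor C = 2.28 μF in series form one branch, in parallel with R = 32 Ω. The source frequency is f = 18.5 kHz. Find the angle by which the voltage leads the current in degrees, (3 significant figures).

79.4°

ω = 2πf = 116200 rad/s
X_L = ωL = 9.76 Ω
X_C = 1/(ωC) = 3.77 Ω
Branch 1: Z₁ = R = 32.0 Ω
Branch 2 (series LC): Z₂ = j(X_L − X_C) = j5.99 Ω
Parallel: Z = Z₁Z₂/(Z₁+Z₂), |Z| = 5.89 Ω, ∠Z = 79.4°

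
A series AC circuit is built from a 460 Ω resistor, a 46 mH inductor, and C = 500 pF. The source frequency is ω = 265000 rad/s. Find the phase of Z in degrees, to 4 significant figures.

84.34°

X_L = ωL = 12190 Ω
X_C = 1/(ωC) = 7547 Ω
Net reactance X = X_L − X_C = 4643 Ω
Z = 460.0 + j4643 Ω
|Z| = √(460.0² + 4643²) = 4666 Ω
∠Z = arctan(4643/460.0) = 84.34°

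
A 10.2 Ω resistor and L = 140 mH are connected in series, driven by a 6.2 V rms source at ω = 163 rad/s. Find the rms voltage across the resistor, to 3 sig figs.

2.53 V

X_L = ωL = 22.8 Ω
Z = 10.2 + j22.8 Ω
|Z| = √(10.2² + 22.8²) = 25.0 Ω
I = V/|Z| = 248 mA
V_R = I·|Z_R| = 0.248 × 10.2 = 2.53 V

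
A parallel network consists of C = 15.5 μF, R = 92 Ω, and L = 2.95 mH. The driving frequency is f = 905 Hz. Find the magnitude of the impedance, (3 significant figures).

ω = 2πf = 5686 rad/s
X_L = ωL = 16.8 Ω
X_C = 1/(ωC) = 11.3 Ω
Parallel: admittances add. Y = 1/R + 1/(jωL) + jωC
Y = (0.0109 + j0.0285) S
|Y| = 0.0305 S → |Z| = 1/|Y| = 32.8 Ω, ∠Z = −∠Y = -69.1°

32.8 Ω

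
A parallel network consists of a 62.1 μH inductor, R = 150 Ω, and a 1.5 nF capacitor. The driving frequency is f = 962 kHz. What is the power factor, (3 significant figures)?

0.721

ω = 2πf = 6.044e+06 rad/s
X_L = ωL = 375 Ω
X_C = 1/(ωC) = 110 Ω
Parallel: admittances add. Y = 1/R + 1/(jωL) + jωC
Y = (0.00667 + j0.00640) S
|Y| = 0.00924 S → |Z| = 1/|Y| = 108 Ω, ∠Z = −∠Y = -43.8°
cos φ = cos(-43.8°) = 0.721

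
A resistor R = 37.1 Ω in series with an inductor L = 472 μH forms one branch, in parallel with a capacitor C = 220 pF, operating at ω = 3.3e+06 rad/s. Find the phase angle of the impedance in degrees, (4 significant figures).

X_L = ωL = 1558 Ω
X_C = 1/(ωC) = 1377 Ω
Branch 1 (R+jX_L): Z₁ = 37.10 + j1558 Ω, |Z₁| = 1558 Ω
Branch 2 (−jX_C): Z₂ = −j1377 Ω
Parallel: Z = Z₁Z₂/(Z₁+Z₂), |Z| = 11670 Ω, ∠Z = -79.73°

-79.73°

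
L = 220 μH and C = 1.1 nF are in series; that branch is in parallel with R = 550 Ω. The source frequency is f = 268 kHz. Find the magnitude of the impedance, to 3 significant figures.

162 Ω

ω = 2πf = 1.684e+06 rad/s
X_L = ωL = 370 Ω
X_C = 1/(ωC) = 540 Ω
Branch 1: Z₁ = R = 550 Ω
Branch 2 (series LC): Z₂ = j(X_L − X_C) = −j169 Ω
Parallel: Z = Z₁Z₂/(Z₁+Z₂), |Z| = 162 Ω, ∠Z = -72.9°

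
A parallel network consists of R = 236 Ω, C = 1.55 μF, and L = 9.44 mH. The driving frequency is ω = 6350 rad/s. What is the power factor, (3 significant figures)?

X_L = ωL = 59.9 Ω
X_C = 1/(ωC) = 102 Ω
Parallel: admittances add. Y = 1/R + 1/(jωL) + jωC
Y = (0.00424 − j0.00684) S
|Y| = 0.00805 S → |Z| = 1/|Y| = 124 Ω, ∠Z = −∠Y = 58.2°
cos φ = cos(58.2°) = 0.527

0.527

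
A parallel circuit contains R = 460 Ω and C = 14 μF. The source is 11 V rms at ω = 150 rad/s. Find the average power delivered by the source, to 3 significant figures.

263 mW

X_C = 1/(ωC) = 476 Ω
Parallel: admittances add. Y = 1/R + jωC
Y = (0.00217 + j0.00210) S
|Y| = 0.00302 S → |Z| = 1/|Y| = 331 Ω, ∠Z = −∠Y = -44.0°
I = V/|Z| = 33.2 mA
P = VI cos φ = 11 × 0.0332 × cos(-44.0°) = 263 mW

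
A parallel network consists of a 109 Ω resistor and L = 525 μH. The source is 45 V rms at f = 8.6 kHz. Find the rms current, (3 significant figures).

1.64 A

ω = 2πf = 54040 rad/s
X_L = ωL = 28.4 Ω
Parallel: admittances add. Y = 1/R + 1/(jωL)
Y = (0.00917 − j0.0353) S
|Y| = 0.0364 S → |Z| = 1/|Y| = 27.5 Ω, ∠Z = −∠Y = 75.4°
I = V/|Z| = 45/27.5 = 1.64 A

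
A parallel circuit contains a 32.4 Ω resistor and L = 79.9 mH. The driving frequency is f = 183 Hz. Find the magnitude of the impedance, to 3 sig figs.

ω = 2πf = 1150 rad/s
X_L = ωL = 91.9 Ω
Parallel: admittances add. Y = 1/R + 1/(jωL)
Y = (0.0309 − j0.0109) S
|Y| = 0.0327 S → |Z| = 1/|Y| = 30.6 Ω, ∠Z = −∠Y = 19.4°

30.6 Ω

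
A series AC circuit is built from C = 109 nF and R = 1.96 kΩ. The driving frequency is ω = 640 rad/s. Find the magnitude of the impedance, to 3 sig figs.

14500 Ω

X_C = 1/(ωC) = 14300 Ω
Z = 1960 − j14300 Ω
|Z| = √(1960² + 14300²) = 14500 Ω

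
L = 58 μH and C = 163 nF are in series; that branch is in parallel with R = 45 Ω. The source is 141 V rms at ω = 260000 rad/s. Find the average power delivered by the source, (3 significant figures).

X_L = ωL = 15.1 Ω
X_C = 1/(ωC) = 23.6 Ω
Branch 1: Z₁ = R = 45.0 Ω
Branch 2 (series LC): Z₂ = j(X_L − X_C) = −j8.52 Ω
Parallel: Z = Z₁Z₂/(Z₁+Z₂), |Z| = 8.37 Ω, ∠Z = -79.3°
I = V/|Z| = 16.9 A
P = VI cos φ = 141 × 16.9 × cos(-79.3°) = 442 W

442 W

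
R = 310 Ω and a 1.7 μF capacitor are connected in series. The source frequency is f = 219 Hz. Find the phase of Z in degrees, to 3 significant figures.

ω = 2πf = 1376 rad/s
X_C = 1/(ωC) = 427 Ω
Z = 310 − j427 Ω
|Z| = √(310² + 427²) = 528 Ω
∠Z = arctan(-427/310) = -54.1°

-54.1°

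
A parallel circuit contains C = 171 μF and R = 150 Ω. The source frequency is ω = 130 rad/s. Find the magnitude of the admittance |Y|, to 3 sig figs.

23.2 mS

X_C = 1/(ωC) = 45.0 Ω
Parallel: admittances add. Y = 1/R + jωC
Y = (0.00667 + j0.0222) S
|Y| = 0.0232 S → |Z| = 1/|Y| = 43.1 Ω, ∠Z = −∠Y = -73.3°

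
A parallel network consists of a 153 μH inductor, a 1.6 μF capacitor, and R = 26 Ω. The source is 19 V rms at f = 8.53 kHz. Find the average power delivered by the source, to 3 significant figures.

13.9 W

ω = 2πf = 53600 rad/s
X_L = ωL = 8.20 Ω
X_C = 1/(ωC) = 11.7 Ω
Parallel: admittances add. Y = 1/R + 1/(jωL) + jωC
Y = (0.0385 − j0.0362) S
|Y| = 0.0528 S → |Z| = 1/|Y| = 18.9 Ω, ∠Z = −∠Y = 43.3°
I = V/|Z| = 1.00 A
P = VI cos φ = 19 × 1.00 × cos(43.3°) = 13.9 W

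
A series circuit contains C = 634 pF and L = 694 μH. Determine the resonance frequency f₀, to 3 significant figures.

240 kHz

ω₀ = 1/√(LC) = 1/√(0.000694 × 6.34e-10) = 1.508e+06 rad/s
f₀ = ω₀/(2π) = 240 kHz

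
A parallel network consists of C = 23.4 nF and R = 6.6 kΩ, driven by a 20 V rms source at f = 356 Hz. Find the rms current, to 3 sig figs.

ω = 2πf = 2237 rad/s
X_C = 1/(ωC) = 19100 Ω
Parallel: admittances add. Y = 1/R + jωC
Y = (0.000152 + j5.23e-05) S
|Y| = 0.000160 S → |Z| = 1/|Y| = 6240 Ω, ∠Z = −∠Y = -19.1°
I = V/|Z| = 20/6240 = 3.21 mA

3.21 mA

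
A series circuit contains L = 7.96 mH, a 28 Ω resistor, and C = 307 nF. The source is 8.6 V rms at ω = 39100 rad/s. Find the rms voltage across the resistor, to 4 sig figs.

X_L = ωL = 311.2 Ω
X_C = 1/(ωC) = 83.31 Ω
Net reactance X = X_L − X_C = 227.9 Ω
Z = 28.00 + j227.9 Ω
|Z| = √(28.00² + 227.9²) = 229.6 Ω
I = V/|Z| = 37.45 mA
V_R = I·|Z_R| = 0.03745 × 28.00 = 1.049 V

1.049 V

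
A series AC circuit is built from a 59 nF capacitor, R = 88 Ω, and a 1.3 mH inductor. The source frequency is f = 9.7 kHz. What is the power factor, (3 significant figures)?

0.405

ω = 2πf = 60950 rad/s
X_L = ωL = 79.2 Ω
X_C = 1/(ωC) = 278 Ω
Net reactance X = X_L − X_C = -199 Ω
Z = 88.0 − j199 Ω
|Z| = √(88.0² + 199²) = 217 Ω
∠Z = arctan(-199/88.0) = -66.1°
cos φ = cos(-66.1°) = 0.405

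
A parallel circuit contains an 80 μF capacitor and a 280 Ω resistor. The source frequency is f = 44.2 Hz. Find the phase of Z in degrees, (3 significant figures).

-80.9°

ω = 2πf = 277.7 rad/s
X_C = 1/(ωC) = 45.0 Ω
Parallel: admittances add. Y = 1/R + jωC
Y = (0.00357 + j0.0222) S
|Y| = 0.0225 S → |Z| = 1/|Y| = 44.4 Ω, ∠Z = −∠Y = -80.9°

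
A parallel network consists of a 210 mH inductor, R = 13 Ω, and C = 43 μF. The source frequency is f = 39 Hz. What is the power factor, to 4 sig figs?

0.9934

ω = 2πf = 245.0 rad/s
X_L = ωL = 51.46 Ω
X_C = 1/(ωC) = 94.90 Ω
Parallel: admittances add. Y = 1/R + 1/(jωL) + jωC
Y = (0.07692 − j0.008896) S
|Y| = 0.07744 S → |Z| = 1/|Y| = 12.91 Ω, ∠Z = −∠Y = 6.597°
cos φ = cos(6.597°) = 0.9934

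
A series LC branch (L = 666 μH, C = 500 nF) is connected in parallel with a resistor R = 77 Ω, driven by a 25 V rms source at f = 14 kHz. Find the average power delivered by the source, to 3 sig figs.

ω = 2πf = 87960 rad/s
X_L = ωL = 58.6 Ω
X_C = 1/(ωC) = 22.7 Ω
Branch 1: Z₁ = R = 77.0 Ω
Branch 2 (series LC): Z₂ = j(X_L − X_C) = j35.8 Ω
Parallel: Z = Z₁Z₂/(Z₁+Z₂), |Z| = 32.5 Ω, ∠Z = 65.0°
I = V/|Z| = 769 mA
P = VI cos φ = 25 × 0.769 × cos(65.0°) = 8.12 W

8.12 W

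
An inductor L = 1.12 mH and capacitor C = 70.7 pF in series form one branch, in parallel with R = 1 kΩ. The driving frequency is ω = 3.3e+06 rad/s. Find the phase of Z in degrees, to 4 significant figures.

X_L = ωL = 3696 Ω
X_C = 1/(ωC) = 4286 Ω
Branch 1: Z₁ = R = 1000 Ω
Branch 2 (series LC): Z₂ = j(X_L − X_C) = −j590.1 Ω
Parallel: Z = Z₁Z₂/(Z₁+Z₂), |Z| = 508.2 Ω, ∠Z = -59.45°

-59.45°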